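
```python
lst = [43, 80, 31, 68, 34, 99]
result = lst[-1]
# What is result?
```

lst has length 6. Negative index -1 maps to positive index 6 + (-1) = 5. lst[5] = 99.

99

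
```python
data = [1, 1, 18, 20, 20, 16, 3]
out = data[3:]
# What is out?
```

data has length 7. The slice data[3:] selects indices [3, 4, 5, 6] (3->20, 4->20, 5->16, 6->3), giving [20, 20, 16, 3].

[20, 20, 16, 3]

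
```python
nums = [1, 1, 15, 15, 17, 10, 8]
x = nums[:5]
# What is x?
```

nums has length 7. The slice nums[:5] selects indices [0, 1, 2, 3, 4] (0->1, 1->1, 2->15, 3->15, 4->17), giving [1, 1, 15, 15, 17].

[1, 1, 15, 15, 17]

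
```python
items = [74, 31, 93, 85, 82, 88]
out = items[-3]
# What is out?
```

items has length 6. Negative index -3 maps to positive index 6 + (-3) = 3. items[3] = 85.

85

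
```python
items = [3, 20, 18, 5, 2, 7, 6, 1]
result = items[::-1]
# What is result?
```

items has length 8. The slice items[::-1] selects indices [7, 6, 5, 4, 3, 2, 1, 0] (7->1, 6->6, 5->7, 4->2, 3->5, 2->18, 1->20, 0->3), giving [1, 6, 7, 2, 5, 18, 20, 3].

[1, 6, 7, 2, 5, 18, 20, 3]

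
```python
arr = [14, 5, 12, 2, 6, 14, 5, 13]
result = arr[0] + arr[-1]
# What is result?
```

arr has length 8. arr[0] = 14.
arr has length 8. Negative index -1 maps to positive index 8 + (-1) = 7. arr[7] = 13.
Sum: 14 + 13 = 27.

27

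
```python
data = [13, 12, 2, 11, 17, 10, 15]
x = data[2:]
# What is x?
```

data has length 7. The slice data[2:] selects indices [2, 3, 4, 5, 6] (2->2, 3->11, 4->17, 5->10, 6->15), giving [2, 11, 17, 10, 15].

[2, 11, 17, 10, 15]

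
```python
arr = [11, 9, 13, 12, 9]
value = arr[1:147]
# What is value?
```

arr has length 5. The slice arr[1:147] selects indices [1, 2, 3, 4] (1->9, 2->13, 3->12, 4->9), giving [9, 13, 12, 9].

[9, 13, 12, 9]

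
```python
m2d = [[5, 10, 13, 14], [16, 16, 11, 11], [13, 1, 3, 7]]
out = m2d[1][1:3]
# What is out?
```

m2d[1] = [16, 16, 11, 11]. m2d[1] has length 4. The slice m2d[1][1:3] selects indices [1, 2] (1->16, 2->11), giving [16, 11].

[16, 11]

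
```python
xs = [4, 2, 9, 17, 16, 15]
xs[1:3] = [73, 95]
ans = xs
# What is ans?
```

xs starts as [4, 2, 9, 17, 16, 15] (length 6). The slice xs[1:3] covers indices [1, 2] with values [2, 9]. Replacing that slice with [73, 95] (same length) produces [4, 73, 95, 17, 16, 15].

[4, 73, 95, 17, 16, 15]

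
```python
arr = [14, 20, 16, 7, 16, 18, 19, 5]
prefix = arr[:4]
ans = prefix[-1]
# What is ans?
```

arr has length 8. The slice arr[:4] selects indices [0, 1, 2, 3] (0->14, 1->20, 2->16, 3->7), giving [14, 20, 16, 7]. So prefix = [14, 20, 16, 7]. Then prefix[-1] = 7.

7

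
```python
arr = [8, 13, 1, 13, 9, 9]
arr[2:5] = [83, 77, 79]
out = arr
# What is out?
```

arr starts as [8, 13, 1, 13, 9, 9] (length 6). The slice arr[2:5] covers indices [2, 3, 4] with values [1, 13, 9]. Replacing that slice with [83, 77, 79] (same length) produces [8, 13, 83, 77, 79, 9].

[8, 13, 83, 77, 79, 9]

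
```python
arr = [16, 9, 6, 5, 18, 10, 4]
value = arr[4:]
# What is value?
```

arr has length 7. The slice arr[4:] selects indices [4, 5, 6] (4->18, 5->10, 6->4), giving [18, 10, 4].

[18, 10, 4]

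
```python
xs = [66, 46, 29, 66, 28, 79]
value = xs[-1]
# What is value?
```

xs has length 6. Negative index -1 maps to positive index 6 + (-1) = 5. xs[5] = 79.

79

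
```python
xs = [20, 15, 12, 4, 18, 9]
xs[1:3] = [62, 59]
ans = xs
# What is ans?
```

xs starts as [20, 15, 12, 4, 18, 9] (length 6). The slice xs[1:3] covers indices [1, 2] with values [15, 12]. Replacing that slice with [62, 59] (same length) produces [20, 62, 59, 4, 18, 9].

[20, 62, 59, 4, 18, 9]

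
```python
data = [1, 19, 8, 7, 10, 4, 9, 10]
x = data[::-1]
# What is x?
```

data has length 8. The slice data[::-1] selects indices [7, 6, 5, 4, 3, 2, 1, 0] (7->10, 6->9, 5->4, 4->10, 3->7, 2->8, 1->19, 0->1), giving [10, 9, 4, 10, 7, 8, 19, 1].

[10, 9, 4, 10, 7, 8, 19, 1]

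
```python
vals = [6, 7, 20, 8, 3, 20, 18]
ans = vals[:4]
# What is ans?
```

vals has length 7. The slice vals[:4] selects indices [0, 1, 2, 3] (0->6, 1->7, 2->20, 3->8), giving [6, 7, 20, 8].

[6, 7, 20, 8]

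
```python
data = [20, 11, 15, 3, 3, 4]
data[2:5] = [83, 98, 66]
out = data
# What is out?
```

data starts as [20, 11, 15, 3, 3, 4] (length 6). The slice data[2:5] covers indices [2, 3, 4] with values [15, 3, 3]. Replacing that slice with [83, 98, 66] (same length) produces [20, 11, 83, 98, 66, 4].

[20, 11, 83, 98, 66, 4]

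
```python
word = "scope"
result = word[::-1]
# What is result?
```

word has length 5. The slice word[::-1] selects indices [4, 3, 2, 1, 0] (4->'e', 3->'p', 2->'o', 1->'c', 0->'s'), giving 'epocs'.

'epocs'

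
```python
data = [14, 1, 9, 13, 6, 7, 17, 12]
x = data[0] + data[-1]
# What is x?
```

data has length 8. data[0] = 14.
data has length 8. Negative index -1 maps to positive index 8 + (-1) = 7. data[7] = 12.
Sum: 14 + 12 = 26.

26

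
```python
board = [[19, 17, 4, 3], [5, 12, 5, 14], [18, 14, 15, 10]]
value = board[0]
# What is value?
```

board has 3 rows. Row 0 is [19, 17, 4, 3].

[19, 17, 4, 3]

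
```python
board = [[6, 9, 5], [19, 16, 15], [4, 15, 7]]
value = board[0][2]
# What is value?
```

board[0] = [6, 9, 5]. Taking column 2 of that row yields 5.

5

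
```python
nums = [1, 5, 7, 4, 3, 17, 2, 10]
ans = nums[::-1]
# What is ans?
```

nums has length 8. The slice nums[::-1] selects indices [7, 6, 5, 4, 3, 2, 1, 0] (7->10, 6->2, 5->17, 4->3, 3->4, 2->7, 1->5, 0->1), giving [10, 2, 17, 3, 4, 7, 5, 1].

[10, 2, 17, 3, 4, 7, 5, 1]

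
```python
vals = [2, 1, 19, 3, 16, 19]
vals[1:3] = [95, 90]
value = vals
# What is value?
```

vals starts as [2, 1, 19, 3, 16, 19] (length 6). The slice vals[1:3] covers indices [1, 2] with values [1, 19]. Replacing that slice with [95, 90] (same length) produces [2, 95, 90, 3, 16, 19].

[2, 95, 90, 3, 16, 19]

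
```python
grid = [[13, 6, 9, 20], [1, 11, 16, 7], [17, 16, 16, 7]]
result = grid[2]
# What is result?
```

grid has 3 rows. Row 2 is [17, 16, 16, 7].

[17, 16, 16, 7]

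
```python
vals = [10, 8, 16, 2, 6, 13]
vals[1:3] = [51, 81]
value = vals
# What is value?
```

vals starts as [10, 8, 16, 2, 6, 13] (length 6). The slice vals[1:3] covers indices [1, 2] with values [8, 16]. Replacing that slice with [51, 81] (same length) produces [10, 51, 81, 2, 6, 13].

[10, 51, 81, 2, 6, 13]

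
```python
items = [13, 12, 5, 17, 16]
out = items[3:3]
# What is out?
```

items has length 5. The slice items[3:3] resolves to an empty index range, so the result is [].

[]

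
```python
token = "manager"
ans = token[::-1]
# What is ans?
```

token has length 7. The slice token[::-1] selects indices [6, 5, 4, 3, 2, 1, 0] (6->'r', 5->'e', 4->'g', 3->'a', 2->'n', 1->'a', 0->'m'), giving 'reganam'.

'reganam'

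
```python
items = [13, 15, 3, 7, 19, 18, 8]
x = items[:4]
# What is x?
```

items has length 7. The slice items[:4] selects indices [0, 1, 2, 3] (0->13, 1->15, 2->3, 3->7), giving [13, 15, 3, 7].

[13, 15, 3, 7]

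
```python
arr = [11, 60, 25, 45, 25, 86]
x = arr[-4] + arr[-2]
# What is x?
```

arr has length 6. Negative index -4 maps to positive index 6 + (-4) = 2. arr[2] = 25.
arr has length 6. Negative index -2 maps to positive index 6 + (-2) = 4. arr[4] = 25.
Sum: 25 + 25 = 50.

50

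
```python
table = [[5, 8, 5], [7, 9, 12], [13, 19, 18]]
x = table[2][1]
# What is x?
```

table[2] = [13, 19, 18]. Taking column 1 of that row yields 19.

19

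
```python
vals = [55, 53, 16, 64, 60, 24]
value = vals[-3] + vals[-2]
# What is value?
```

vals has length 6. Negative index -3 maps to positive index 6 + (-3) = 3. vals[3] = 64.
vals has length 6. Negative index -2 maps to positive index 6 + (-2) = 4. vals[4] = 60.
Sum: 64 + 60 = 124.

124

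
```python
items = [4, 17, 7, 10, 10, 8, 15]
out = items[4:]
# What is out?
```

items has length 7. The slice items[4:] selects indices [4, 5, 6] (4->10, 5->8, 6->15), giving [10, 8, 15].

[10, 8, 15]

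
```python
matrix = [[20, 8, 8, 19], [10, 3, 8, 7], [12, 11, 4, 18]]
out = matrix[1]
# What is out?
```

matrix has 3 rows. Row 1 is [10, 3, 8, 7].

[10, 3, 8, 7]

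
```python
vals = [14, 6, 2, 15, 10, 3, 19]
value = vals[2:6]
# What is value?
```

vals has length 7. The slice vals[2:6] selects indices [2, 3, 4, 5] (2->2, 3->15, 4->10, 5->3), giving [2, 15, 10, 3].

[2, 15, 10, 3]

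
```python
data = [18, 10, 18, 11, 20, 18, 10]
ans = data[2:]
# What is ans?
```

data has length 7. The slice data[2:] selects indices [2, 3, 4, 5, 6] (2->18, 3->11, 4->20, 5->18, 6->10), giving [18, 11, 20, 18, 10].

[18, 11, 20, 18, 10]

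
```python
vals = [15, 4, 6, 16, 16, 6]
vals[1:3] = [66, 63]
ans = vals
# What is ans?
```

vals starts as [15, 4, 6, 16, 16, 6] (length 6). The slice vals[1:3] covers indices [1, 2] with values [4, 6]. Replacing that slice with [66, 63] (same length) produces [15, 66, 63, 16, 16, 6].

[15, 66, 63, 16, 16, 6]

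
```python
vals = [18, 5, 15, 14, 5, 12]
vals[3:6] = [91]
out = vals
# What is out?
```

vals starts as [18, 5, 15, 14, 5, 12] (length 6). The slice vals[3:6] covers indices [3, 4, 5] with values [14, 5, 12]. Replacing that slice with [91] (different length) produces [18, 5, 15, 91].

[18, 5, 15, 91]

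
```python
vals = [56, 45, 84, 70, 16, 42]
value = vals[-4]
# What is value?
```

vals has length 6. Negative index -4 maps to positive index 6 + (-4) = 2. vals[2] = 84.

84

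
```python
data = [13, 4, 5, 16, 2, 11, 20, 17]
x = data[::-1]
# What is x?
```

data has length 8. The slice data[::-1] selects indices [7, 6, 5, 4, 3, 2, 1, 0] (7->17, 6->20, 5->11, 4->2, 3->16, 2->5, 1->4, 0->13), giving [17, 20, 11, 2, 16, 5, 4, 13].

[17, 20, 11, 2, 16, 5, 4, 13]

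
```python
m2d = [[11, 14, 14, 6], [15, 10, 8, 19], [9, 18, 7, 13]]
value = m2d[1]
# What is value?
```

m2d has 3 rows. Row 1 is [15, 10, 8, 19].

[15, 10, 8, 19]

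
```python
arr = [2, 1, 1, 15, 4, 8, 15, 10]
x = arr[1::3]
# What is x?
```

arr has length 8. The slice arr[1::3] selects indices [1, 4, 7] (1->1, 4->4, 7->10), giving [1, 4, 10].

[1, 4, 10]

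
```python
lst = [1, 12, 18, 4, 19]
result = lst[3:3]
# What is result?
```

lst has length 5. The slice lst[3:3] resolves to an empty index range, so the result is [].

[]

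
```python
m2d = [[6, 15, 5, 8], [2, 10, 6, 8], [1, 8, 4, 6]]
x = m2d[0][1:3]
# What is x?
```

m2d[0] = [6, 15, 5, 8]. m2d[0] has length 4. The slice m2d[0][1:3] selects indices [1, 2] (1->15, 2->5), giving [15, 5].

[15, 5]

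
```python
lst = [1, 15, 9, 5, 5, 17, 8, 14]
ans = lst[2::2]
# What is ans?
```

lst has length 8. The slice lst[2::2] selects indices [2, 4, 6] (2->9, 4->5, 6->8), giving [9, 5, 8].

[9, 5, 8]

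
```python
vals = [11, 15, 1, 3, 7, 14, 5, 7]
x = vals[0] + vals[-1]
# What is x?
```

vals has length 8. vals[0] = 11.
vals has length 8. Negative index -1 maps to positive index 8 + (-1) = 7. vals[7] = 7.
Sum: 11 + 7 = 18.

18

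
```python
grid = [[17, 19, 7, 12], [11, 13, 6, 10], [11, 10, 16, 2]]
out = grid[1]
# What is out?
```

grid has 3 rows. Row 1 is [11, 13, 6, 10].

[11, 13, 6, 10]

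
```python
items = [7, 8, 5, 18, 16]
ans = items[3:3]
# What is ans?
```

items has length 5. The slice items[3:3] resolves to an empty index range, so the result is [].

[]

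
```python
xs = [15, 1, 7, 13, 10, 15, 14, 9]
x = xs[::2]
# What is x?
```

xs has length 8. The slice xs[::2] selects indices [0, 2, 4, 6] (0->15, 2->7, 4->10, 6->14), giving [15, 7, 10, 14].

[15, 7, 10, 14]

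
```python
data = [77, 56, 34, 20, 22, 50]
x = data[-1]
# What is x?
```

data has length 6. Negative index -1 maps to positive index 6 + (-1) = 5. data[5] = 50.

50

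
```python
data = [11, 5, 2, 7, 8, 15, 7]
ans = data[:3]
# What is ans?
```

data has length 7. The slice data[:3] selects indices [0, 1, 2] (0->11, 1->5, 2->2), giving [11, 5, 2].

[11, 5, 2]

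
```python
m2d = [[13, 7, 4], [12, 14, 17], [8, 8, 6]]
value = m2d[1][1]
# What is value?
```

m2d[1] = [12, 14, 17]. Taking column 1 of that row yields 14.

14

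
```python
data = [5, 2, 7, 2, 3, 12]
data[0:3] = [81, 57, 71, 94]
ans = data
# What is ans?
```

data starts as [5, 2, 7, 2, 3, 12] (length 6). The slice data[0:3] covers indices [0, 1, 2] with values [5, 2, 7]. Replacing that slice with [81, 57, 71, 94] (different length) produces [81, 57, 71, 94, 2, 3, 12].

[81, 57, 71, 94, 2, 3, 12]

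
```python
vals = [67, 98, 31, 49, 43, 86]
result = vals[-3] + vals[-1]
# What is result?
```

vals has length 6. Negative index -3 maps to positive index 6 + (-3) = 3. vals[3] = 49.
vals has length 6. Negative index -1 maps to positive index 6 + (-1) = 5. vals[5] = 86.
Sum: 49 + 86 = 135.

135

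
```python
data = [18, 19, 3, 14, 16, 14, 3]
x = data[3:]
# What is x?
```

data has length 7. The slice data[3:] selects indices [3, 4, 5, 6] (3->14, 4->16, 5->14, 6->3), giving [14, 16, 14, 3].

[14, 16, 14, 3]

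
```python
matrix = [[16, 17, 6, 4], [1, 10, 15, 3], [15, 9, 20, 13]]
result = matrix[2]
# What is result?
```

matrix has 3 rows. Row 2 is [15, 9, 20, 13].

[15, 9, 20, 13]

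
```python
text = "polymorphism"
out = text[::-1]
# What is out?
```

text has length 12. The slice text[::-1] selects indices [11, 10, 9, 8, 7, 6, 5, 4, 3, 2, 1, 0] (11->'m', 10->'s', 9->'i', 8->'h', 7->'p', 6->'r', 5->'o', 4->'m', 3->'y', 2->'l', 1->'o', 0->'p'), giving 'msihpromylop'.

'msihpromylop'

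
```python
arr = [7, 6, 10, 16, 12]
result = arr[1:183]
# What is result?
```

arr has length 5. The slice arr[1:183] selects indices [1, 2, 3, 4] (1->6, 2->10, 3->16, 4->12), giving [6, 10, 16, 12].

[6, 10, 16, 12]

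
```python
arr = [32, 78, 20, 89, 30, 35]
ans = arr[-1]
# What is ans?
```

arr has length 6. Negative index -1 maps to positive index 6 + (-1) = 5. arr[5] = 35.

35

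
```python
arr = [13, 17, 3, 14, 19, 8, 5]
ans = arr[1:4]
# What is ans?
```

arr has length 7. The slice arr[1:4] selects indices [1, 2, 3] (1->17, 2->3, 3->14), giving [17, 3, 14].

[17, 3, 14]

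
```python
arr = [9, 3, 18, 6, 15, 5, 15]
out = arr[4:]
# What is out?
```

arr has length 7. The slice arr[4:] selects indices [4, 5, 6] (4->15, 5->5, 6->15), giving [15, 5, 15].

[15, 5, 15]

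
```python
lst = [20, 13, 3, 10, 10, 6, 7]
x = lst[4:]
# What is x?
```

lst has length 7. The slice lst[4:] selects indices [4, 5, 6] (4->10, 5->6, 6->7), giving [10, 6, 7].

[10, 6, 7]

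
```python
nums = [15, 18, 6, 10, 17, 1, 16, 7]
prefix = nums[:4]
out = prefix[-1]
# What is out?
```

nums has length 8. The slice nums[:4] selects indices [0, 1, 2, 3] (0->15, 1->18, 2->6, 3->10), giving [15, 18, 6, 10]. So prefix = [15, 18, 6, 10]. Then prefix[-1] = 10.

10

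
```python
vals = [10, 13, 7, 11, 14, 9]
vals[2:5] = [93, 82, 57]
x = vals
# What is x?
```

vals starts as [10, 13, 7, 11, 14, 9] (length 6). The slice vals[2:5] covers indices [2, 3, 4] with values [7, 11, 14]. Replacing that slice with [93, 82, 57] (same length) produces [10, 13, 93, 82, 57, 9].

[10, 13, 93, 82, 57, 9]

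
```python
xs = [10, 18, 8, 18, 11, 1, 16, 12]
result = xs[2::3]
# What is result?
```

xs has length 8. The slice xs[2::3] selects indices [2, 5] (2->8, 5->1), giving [8, 1].

[8, 1]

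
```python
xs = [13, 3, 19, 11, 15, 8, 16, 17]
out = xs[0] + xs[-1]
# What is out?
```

xs has length 8. xs[0] = 13.
xs has length 8. Negative index -1 maps to positive index 8 + (-1) = 7. xs[7] = 17.
Sum: 13 + 17 = 30.

30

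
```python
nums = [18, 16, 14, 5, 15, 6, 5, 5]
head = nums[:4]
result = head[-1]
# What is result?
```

nums has length 8. The slice nums[:4] selects indices [0, 1, 2, 3] (0->18, 1->16, 2->14, 3->5), giving [18, 16, 14, 5]. So head = [18, 16, 14, 5]. Then head[-1] = 5.

5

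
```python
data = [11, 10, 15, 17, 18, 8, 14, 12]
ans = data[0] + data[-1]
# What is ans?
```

data has length 8. data[0] = 11.
data has length 8. Negative index -1 maps to positive index 8 + (-1) = 7. data[7] = 12.
Sum: 11 + 12 = 23.

23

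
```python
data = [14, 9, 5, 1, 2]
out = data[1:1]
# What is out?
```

data has length 5. The slice data[1:1] resolves to an empty index range, so the result is [].

[]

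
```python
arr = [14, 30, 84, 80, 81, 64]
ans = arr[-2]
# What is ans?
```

arr has length 6. Negative index -2 maps to positive index 6 + (-2) = 4. arr[4] = 81.

81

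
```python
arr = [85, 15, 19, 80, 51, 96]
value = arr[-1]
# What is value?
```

arr has length 6. Negative index -1 maps to positive index 6 + (-1) = 5. arr[5] = 96.

96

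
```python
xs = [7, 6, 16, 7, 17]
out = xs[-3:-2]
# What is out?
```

xs has length 5. The slice xs[-3:-2] selects indices [2] (2->16), giving [16].

[16]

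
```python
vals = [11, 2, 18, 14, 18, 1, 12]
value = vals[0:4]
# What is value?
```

vals has length 7. The slice vals[0:4] selects indices [0, 1, 2, 3] (0->11, 1->2, 2->18, 3->14), giving [11, 2, 18, 14].

[11, 2, 18, 14]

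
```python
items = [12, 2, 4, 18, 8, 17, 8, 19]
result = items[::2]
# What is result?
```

items has length 8. The slice items[::2] selects indices [0, 2, 4, 6] (0->12, 2->4, 4->8, 6->8), giving [12, 4, 8, 8].

[12, 4, 8, 8]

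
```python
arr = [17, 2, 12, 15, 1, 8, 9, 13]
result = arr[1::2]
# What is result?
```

arr has length 8. The slice arr[1::2] selects indices [1, 3, 5, 7] (1->2, 3->15, 5->8, 7->13), giving [2, 15, 8, 13].

[2, 15, 8, 13]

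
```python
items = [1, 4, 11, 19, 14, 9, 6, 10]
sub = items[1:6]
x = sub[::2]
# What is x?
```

items has length 8. The slice items[1:6] selects indices [1, 2, 3, 4, 5] (1->4, 2->11, 3->19, 4->14, 5->9), giving [4, 11, 19, 14, 9]. So sub = [4, 11, 19, 14, 9]. sub has length 5. The slice sub[::2] selects indices [0, 2, 4] (0->4, 2->19, 4->9), giving [4, 19, 9].

[4, 19, 9]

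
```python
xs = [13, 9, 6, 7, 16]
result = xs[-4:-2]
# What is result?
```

xs has length 5. The slice xs[-4:-2] selects indices [1, 2] (1->9, 2->6), giving [9, 6].

[9, 6]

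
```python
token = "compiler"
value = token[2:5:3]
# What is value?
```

token has length 8. The slice token[2:5:3] selects indices [2] (2->'m'), giving 'm'.

'm'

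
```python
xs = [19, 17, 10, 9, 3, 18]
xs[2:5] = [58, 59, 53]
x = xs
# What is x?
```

xs starts as [19, 17, 10, 9, 3, 18] (length 6). The slice xs[2:5] covers indices [2, 3, 4] with values [10, 9, 3]. Replacing that slice with [58, 59, 53] (same length) produces [19, 17, 58, 59, 53, 18].

[19, 17, 58, 59, 53, 18]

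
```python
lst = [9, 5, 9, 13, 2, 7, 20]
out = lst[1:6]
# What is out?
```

lst has length 7. The slice lst[1:6] selects indices [1, 2, 3, 4, 5] (1->5, 2->9, 3->13, 4->2, 5->7), giving [5, 9, 13, 2, 7].

[5, 9, 13, 2, 7]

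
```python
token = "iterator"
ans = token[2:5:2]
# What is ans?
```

token has length 8. The slice token[2:5:2] selects indices [2, 4] (2->'e', 4->'a'), giving 'ea'.

'ea'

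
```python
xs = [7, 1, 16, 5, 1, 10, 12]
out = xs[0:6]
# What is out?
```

xs has length 7. The slice xs[0:6] selects indices [0, 1, 2, 3, 4, 5] (0->7, 1->1, 2->16, 3->5, 4->1, 5->10), giving [7, 1, 16, 5, 1, 10].

[7, 1, 16, 5, 1, 10]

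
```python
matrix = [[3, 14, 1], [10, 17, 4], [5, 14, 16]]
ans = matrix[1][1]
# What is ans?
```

matrix[1] = [10, 17, 4]. Taking column 1 of that row yields 17.

17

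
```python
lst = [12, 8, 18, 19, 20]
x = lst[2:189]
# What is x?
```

lst has length 5. The slice lst[2:189] selects indices [2, 3, 4] (2->18, 3->19, 4->20), giving [18, 19, 20].

[18, 19, 20]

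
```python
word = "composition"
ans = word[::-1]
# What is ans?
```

word has length 11. The slice word[::-1] selects indices [10, 9, 8, 7, 6, 5, 4, 3, 2, 1, 0] (10->'n', 9->'o', 8->'i', 7->'t', 6->'i', 5->'s', 4->'o', 3->'p', 2->'m', 1->'o', 0->'c'), giving 'noitisopmoc'.

'noitisopmoc'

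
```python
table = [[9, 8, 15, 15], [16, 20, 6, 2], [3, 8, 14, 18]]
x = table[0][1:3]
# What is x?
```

table[0] = [9, 8, 15, 15]. table[0] has length 4. The slice table[0][1:3] selects indices [1, 2] (1->8, 2->15), giving [8, 15].

[8, 15]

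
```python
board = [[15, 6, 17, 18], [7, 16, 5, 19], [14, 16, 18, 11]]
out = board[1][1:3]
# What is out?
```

board[1] = [7, 16, 5, 19]. board[1] has length 4. The slice board[1][1:3] selects indices [1, 2] (1->16, 2->5), giving [16, 5].

[16, 5]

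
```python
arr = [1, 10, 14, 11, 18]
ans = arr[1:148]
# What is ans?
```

arr has length 5. The slice arr[1:148] selects indices [1, 2, 3, 4] (1->10, 2->14, 3->11, 4->18), giving [10, 14, 11, 18].

[10, 14, 11, 18]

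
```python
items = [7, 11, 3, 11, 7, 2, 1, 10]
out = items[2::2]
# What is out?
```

items has length 8. The slice items[2::2] selects indices [2, 4, 6] (2->3, 4->7, 6->1), giving [3, 7, 1].

[3, 7, 1]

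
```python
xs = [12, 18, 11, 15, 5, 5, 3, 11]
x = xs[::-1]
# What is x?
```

xs has length 8. The slice xs[::-1] selects indices [7, 6, 5, 4, 3, 2, 1, 0] (7->11, 6->3, 5->5, 4->5, 3->15, 2->11, 1->18, 0->12), giving [11, 3, 5, 5, 15, 11, 18, 12].

[11, 3, 5, 5, 15, 11, 18, 12]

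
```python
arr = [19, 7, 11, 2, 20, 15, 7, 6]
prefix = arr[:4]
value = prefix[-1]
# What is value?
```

arr has length 8. The slice arr[:4] selects indices [0, 1, 2, 3] (0->19, 1->7, 2->11, 3->2), giving [19, 7, 11, 2]. So prefix = [19, 7, 11, 2]. Then prefix[-1] = 2.

2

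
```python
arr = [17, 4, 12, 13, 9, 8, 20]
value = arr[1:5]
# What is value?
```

arr has length 7. The slice arr[1:5] selects indices [1, 2, 3, 4] (1->4, 2->12, 3->13, 4->9), giving [4, 12, 13, 9].

[4, 12, 13, 9]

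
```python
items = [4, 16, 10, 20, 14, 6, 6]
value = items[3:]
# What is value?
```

items has length 7. The slice items[3:] selects indices [3, 4, 5, 6] (3->20, 4->14, 5->6, 6->6), giving [20, 14, 6, 6].

[20, 14, 6, 6]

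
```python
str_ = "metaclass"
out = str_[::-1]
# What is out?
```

str_ has length 9. The slice str_[::-1] selects indices [8, 7, 6, 5, 4, 3, 2, 1, 0] (8->'s', 7->'s', 6->'a', 5->'l', 4->'c', 3->'a', 2->'t', 1->'e', 0->'m'), giving 'ssalcatem'.

'ssalcatem'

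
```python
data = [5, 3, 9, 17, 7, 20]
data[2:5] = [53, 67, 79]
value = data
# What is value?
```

data starts as [5, 3, 9, 17, 7, 20] (length 6). The slice data[2:5] covers indices [2, 3, 4] with values [9, 17, 7]. Replacing that slice with [53, 67, 79] (same length) produces [5, 3, 53, 67, 79, 20].

[5, 3, 53, 67, 79, 20]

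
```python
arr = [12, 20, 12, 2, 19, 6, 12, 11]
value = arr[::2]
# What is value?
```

arr has length 8. The slice arr[::2] selects indices [0, 2, 4, 6] (0->12, 2->12, 4->19, 6->12), giving [12, 12, 19, 12].

[12, 12, 19, 12]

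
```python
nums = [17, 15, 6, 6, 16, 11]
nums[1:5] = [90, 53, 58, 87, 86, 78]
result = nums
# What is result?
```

nums starts as [17, 15, 6, 6, 16, 11] (length 6). The slice nums[1:5] covers indices [1, 2, 3, 4] with values [15, 6, 6, 16]. Replacing that slice with [90, 53, 58, 87, 86, 78] (different length) produces [17, 90, 53, 58, 87, 86, 78, 11].

[17, 90, 53, 58, 87, 86, 78, 11]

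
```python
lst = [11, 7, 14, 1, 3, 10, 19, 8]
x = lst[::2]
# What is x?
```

lst has length 8. The slice lst[::2] selects indices [0, 2, 4, 6] (0->11, 2->14, 4->3, 6->19), giving [11, 14, 3, 19].

[11, 14, 3, 19]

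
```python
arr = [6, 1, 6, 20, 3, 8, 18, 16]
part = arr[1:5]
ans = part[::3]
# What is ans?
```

arr has length 8. The slice arr[1:5] selects indices [1, 2, 3, 4] (1->1, 2->6, 3->20, 4->3), giving [1, 6, 20, 3]. So part = [1, 6, 20, 3]. part has length 4. The slice part[::3] selects indices [0, 3] (0->1, 3->3), giving [1, 3].

[1, 3]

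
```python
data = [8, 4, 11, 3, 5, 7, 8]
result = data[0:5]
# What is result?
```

data has length 7. The slice data[0:5] selects indices [0, 1, 2, 3, 4] (0->8, 1->4, 2->11, 3->3, 4->5), giving [8, 4, 11, 3, 5].

[8, 4, 11, 3, 5]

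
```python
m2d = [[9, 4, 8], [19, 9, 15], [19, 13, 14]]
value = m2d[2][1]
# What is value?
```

m2d[2] = [19, 13, 14]. Taking column 1 of that row yields 13.

13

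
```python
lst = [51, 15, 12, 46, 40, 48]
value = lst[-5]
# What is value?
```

lst has length 6. Negative index -5 maps to positive index 6 + (-5) = 1. lst[1] = 15.

15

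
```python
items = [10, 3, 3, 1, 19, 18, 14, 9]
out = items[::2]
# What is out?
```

items has length 8. The slice items[::2] selects indices [0, 2, 4, 6] (0->10, 2->3, 4->19, 6->14), giving [10, 3, 19, 14].

[10, 3, 19, 14]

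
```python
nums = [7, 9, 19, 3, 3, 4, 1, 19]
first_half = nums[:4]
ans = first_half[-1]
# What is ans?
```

nums has length 8. The slice nums[:4] selects indices [0, 1, 2, 3] (0->7, 1->9, 2->19, 3->3), giving [7, 9, 19, 3]. So first_half = [7, 9, 19, 3]. Then first_half[-1] = 3.

3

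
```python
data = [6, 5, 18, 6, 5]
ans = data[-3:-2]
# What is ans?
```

data has length 5. The slice data[-3:-2] selects indices [2] (2->18), giving [18].

[18]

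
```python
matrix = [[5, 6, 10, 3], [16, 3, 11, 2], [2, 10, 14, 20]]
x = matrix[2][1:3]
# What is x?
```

matrix[2] = [2, 10, 14, 20]. matrix[2] has length 4. The slice matrix[2][1:3] selects indices [1, 2] (1->10, 2->14), giving [10, 14].

[10, 14]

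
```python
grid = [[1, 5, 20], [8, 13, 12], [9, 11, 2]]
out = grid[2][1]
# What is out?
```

grid[2] = [9, 11, 2]. Taking column 1 of that row yields 11.

11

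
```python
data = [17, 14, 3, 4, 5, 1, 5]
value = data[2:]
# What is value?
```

data has length 7. The slice data[2:] selects indices [2, 3, 4, 5, 6] (2->3, 3->4, 4->5, 5->1, 6->5), giving [3, 4, 5, 1, 5].

[3, 4, 5, 1, 5]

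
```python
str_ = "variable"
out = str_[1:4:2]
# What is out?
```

str_ has length 8. The slice str_[1:4:2] selects indices [1, 3] (1->'a', 3->'i'), giving 'ai'.

'ai'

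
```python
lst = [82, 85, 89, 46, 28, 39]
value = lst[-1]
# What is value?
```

lst has length 6. Negative index -1 maps to positive index 6 + (-1) = 5. lst[5] = 39.

39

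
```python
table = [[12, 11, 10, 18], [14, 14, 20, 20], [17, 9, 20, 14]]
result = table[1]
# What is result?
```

table has 3 rows. Row 1 is [14, 14, 20, 20].

[14, 14, 20, 20]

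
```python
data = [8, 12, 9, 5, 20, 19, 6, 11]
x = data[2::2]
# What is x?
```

data has length 8. The slice data[2::2] selects indices [2, 4, 6] (2->9, 4->20, 6->6), giving [9, 20, 6].

[9, 20, 6]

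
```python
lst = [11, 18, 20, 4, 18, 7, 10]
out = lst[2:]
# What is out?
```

lst has length 7. The slice lst[2:] selects indices [2, 3, 4, 5, 6] (2->20, 3->4, 4->18, 5->7, 6->10), giving [20, 4, 18, 7, 10].

[20, 4, 18, 7, 10]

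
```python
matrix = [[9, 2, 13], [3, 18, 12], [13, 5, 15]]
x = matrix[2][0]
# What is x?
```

matrix[2] = [13, 5, 15]. Taking column 0 of that row yields 13.

13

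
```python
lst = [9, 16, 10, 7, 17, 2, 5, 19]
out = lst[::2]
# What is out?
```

lst has length 8. The slice lst[::2] selects indices [0, 2, 4, 6] (0->9, 2->10, 4->17, 6->5), giving [9, 10, 17, 5].

[9, 10, 17, 5]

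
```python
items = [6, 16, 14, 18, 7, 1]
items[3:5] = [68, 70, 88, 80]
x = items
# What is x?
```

items starts as [6, 16, 14, 18, 7, 1] (length 6). The slice items[3:5] covers indices [3, 4] with values [18, 7]. Replacing that slice with [68, 70, 88, 80] (different length) produces [6, 16, 14, 68, 70, 88, 80, 1].

[6, 16, 14, 68, 70, 88, 80, 1]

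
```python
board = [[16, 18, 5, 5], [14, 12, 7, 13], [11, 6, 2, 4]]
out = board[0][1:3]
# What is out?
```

board[0] = [16, 18, 5, 5]. board[0] has length 4. The slice board[0][1:3] selects indices [1, 2] (1->18, 2->5), giving [18, 5].

[18, 5]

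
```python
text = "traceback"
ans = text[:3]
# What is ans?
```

text has length 9. The slice text[:3] selects indices [0, 1, 2] (0->'t', 1->'r', 2->'a'), giving 'tra'.

'tra'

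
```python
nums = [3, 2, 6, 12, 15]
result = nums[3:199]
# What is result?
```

nums has length 5. The slice nums[3:199] selects indices [3, 4] (3->12, 4->15), giving [12, 15].

[12, 15]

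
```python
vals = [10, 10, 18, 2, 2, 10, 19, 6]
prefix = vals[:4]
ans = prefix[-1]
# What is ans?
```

vals has length 8. The slice vals[:4] selects indices [0, 1, 2, 3] (0->10, 1->10, 2->18, 3->2), giving [10, 10, 18, 2]. So prefix = [10, 10, 18, 2]. Then prefix[-1] = 2.

2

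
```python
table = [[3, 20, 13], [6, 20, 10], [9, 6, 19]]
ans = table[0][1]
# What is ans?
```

table[0] = [3, 20, 13]. Taking column 1 of that row yields 20.

20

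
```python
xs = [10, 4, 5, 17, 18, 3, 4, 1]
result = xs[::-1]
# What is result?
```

xs has length 8. The slice xs[::-1] selects indices [7, 6, 5, 4, 3, 2, 1, 0] (7->1, 6->4, 5->3, 4->18, 3->17, 2->5, 1->4, 0->10), giving [1, 4, 3, 18, 17, 5, 4, 10].

[1, 4, 3, 18, 17, 5, 4, 10]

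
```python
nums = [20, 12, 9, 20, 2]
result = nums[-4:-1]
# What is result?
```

nums has length 5. The slice nums[-4:-1] selects indices [1, 2, 3] (1->12, 2->9, 3->20), giving [12, 9, 20].

[12, 9, 20]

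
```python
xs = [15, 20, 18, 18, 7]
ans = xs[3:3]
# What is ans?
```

xs has length 5. The slice xs[3:3] resolves to an empty index range, so the result is [].

[]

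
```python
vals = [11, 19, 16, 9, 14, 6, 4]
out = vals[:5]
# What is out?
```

vals has length 7. The slice vals[:5] selects indices [0, 1, 2, 3, 4] (0->11, 1->19, 2->16, 3->9, 4->14), giving [11, 19, 16, 9, 14].

[11, 19, 16, 9, 14]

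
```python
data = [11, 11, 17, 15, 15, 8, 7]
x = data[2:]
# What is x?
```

data has length 7. The slice data[2:] selects indices [2, 3, 4, 5, 6] (2->17, 3->15, 4->15, 5->8, 6->7), giving [17, 15, 15, 8, 7].

[17, 15, 15, 8, 7]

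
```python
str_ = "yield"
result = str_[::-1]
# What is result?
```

str_ has length 5. The slice str_[::-1] selects indices [4, 3, 2, 1, 0] (4->'d', 3->'l', 2->'e', 1->'i', 0->'y'), giving 'dleiy'.

'dleiy'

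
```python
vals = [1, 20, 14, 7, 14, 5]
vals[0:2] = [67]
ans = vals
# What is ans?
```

vals starts as [1, 20, 14, 7, 14, 5] (length 6). The slice vals[0:2] covers indices [0, 1] with values [1, 20]. Replacing that slice with [67] (different length) produces [67, 14, 7, 14, 5].

[67, 14, 7, 14, 5]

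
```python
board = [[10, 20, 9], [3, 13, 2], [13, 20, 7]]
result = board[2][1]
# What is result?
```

board[2] = [13, 20, 7]. Taking column 1 of that row yields 20.

20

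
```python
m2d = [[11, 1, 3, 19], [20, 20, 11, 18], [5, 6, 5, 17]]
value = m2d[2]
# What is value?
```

m2d has 3 rows. Row 2 is [5, 6, 5, 17].

[5, 6, 5, 17]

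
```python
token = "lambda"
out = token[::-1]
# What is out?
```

token has length 6. The slice token[::-1] selects indices [5, 4, 3, 2, 1, 0] (5->'a', 4->'d', 3->'b', 2->'m', 1->'a', 0->'l'), giving 'adbmal'.

'adbmal'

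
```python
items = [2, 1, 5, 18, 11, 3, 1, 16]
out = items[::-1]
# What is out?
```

items has length 8. The slice items[::-1] selects indices [7, 6, 5, 4, 3, 2, 1, 0] (7->16, 6->1, 5->3, 4->11, 3->18, 2->5, 1->1, 0->2), giving [16, 1, 3, 11, 18, 5, 1, 2].

[16, 1, 3, 11, 18, 5, 1, 2]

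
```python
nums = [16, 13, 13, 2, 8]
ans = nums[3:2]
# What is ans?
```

nums has length 5. The slice nums[3:2] resolves to an empty index range, so the result is [].

[]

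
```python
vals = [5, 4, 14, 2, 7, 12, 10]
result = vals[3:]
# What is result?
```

vals has length 7. The slice vals[3:] selects indices [3, 4, 5, 6] (3->2, 4->7, 5->12, 6->10), giving [2, 7, 12, 10].

[2, 7, 12, 10]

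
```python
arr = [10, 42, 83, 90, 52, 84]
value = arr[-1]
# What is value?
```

arr has length 6. Negative index -1 maps to positive index 6 + (-1) = 5. arr[5] = 84.

84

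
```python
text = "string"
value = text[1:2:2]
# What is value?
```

text has length 6. The slice text[1:2:2] selects indices [1] (1->'t'), giving 't'.

't'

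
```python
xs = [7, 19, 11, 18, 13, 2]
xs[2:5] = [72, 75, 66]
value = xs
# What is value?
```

xs starts as [7, 19, 11, 18, 13, 2] (length 6). The slice xs[2:5] covers indices [2, 3, 4] with values [11, 18, 13]. Replacing that slice with [72, 75, 66] (same length) produces [7, 19, 72, 75, 66, 2].

[7, 19, 72, 75, 66, 2]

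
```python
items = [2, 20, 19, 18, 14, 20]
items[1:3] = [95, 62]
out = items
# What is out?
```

items starts as [2, 20, 19, 18, 14, 20] (length 6). The slice items[1:3] covers indices [1, 2] with values [20, 19]. Replacing that slice with [95, 62] (same length) produces [2, 95, 62, 18, 14, 20].

[2, 95, 62, 18, 14, 20]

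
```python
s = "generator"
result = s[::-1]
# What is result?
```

s has length 9. The slice s[::-1] selects indices [8, 7, 6, 5, 4, 3, 2, 1, 0] (8->'r', 7->'o', 6->'t', 5->'a', 4->'r', 3->'e', 2->'n', 1->'e', 0->'g'), giving 'rotareneg'.

'rotareneg'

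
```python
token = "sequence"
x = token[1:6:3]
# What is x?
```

token has length 8. The slice token[1:6:3] selects indices [1, 4] (1->'e', 4->'e'), giving 'ee'.

'ee'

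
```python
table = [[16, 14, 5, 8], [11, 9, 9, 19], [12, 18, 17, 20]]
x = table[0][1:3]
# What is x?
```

table[0] = [16, 14, 5, 8]. table[0] has length 4. The slice table[0][1:3] selects indices [1, 2] (1->14, 2->5), giving [14, 5].

[14, 5]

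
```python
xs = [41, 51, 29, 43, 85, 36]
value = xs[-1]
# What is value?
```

xs has length 6. Negative index -1 maps to positive index 6 + (-1) = 5. xs[5] = 36.

36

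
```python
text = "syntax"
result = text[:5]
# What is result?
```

text has length 6. The slice text[:5] selects indices [0, 1, 2, 3, 4] (0->'s', 1->'y', 2->'n', 3->'t', 4->'a'), giving 'synta'.

'synta'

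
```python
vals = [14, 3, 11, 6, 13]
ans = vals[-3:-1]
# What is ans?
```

vals has length 5. The slice vals[-3:-1] selects indices [2, 3] (2->11, 3->6), giving [11, 6].

[11, 6]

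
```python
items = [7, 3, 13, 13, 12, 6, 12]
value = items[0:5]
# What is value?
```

items has length 7. The slice items[0:5] selects indices [0, 1, 2, 3, 4] (0->7, 1->3, 2->13, 3->13, 4->12), giving [7, 3, 13, 13, 12].

[7, 3, 13, 13, 12]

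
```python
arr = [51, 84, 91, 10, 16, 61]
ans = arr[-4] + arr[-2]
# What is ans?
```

arr has length 6. Negative index -4 maps to positive index 6 + (-4) = 2. arr[2] = 91.
arr has length 6. Negative index -2 maps to positive index 6 + (-2) = 4. arr[4] = 16.
Sum: 91 + 16 = 107.

107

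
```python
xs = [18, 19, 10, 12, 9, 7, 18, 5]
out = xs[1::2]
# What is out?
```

xs has length 8. The slice xs[1::2] selects indices [1, 3, 5, 7] (1->19, 3->12, 5->7, 7->5), giving [19, 12, 7, 5].

[19, 12, 7, 5]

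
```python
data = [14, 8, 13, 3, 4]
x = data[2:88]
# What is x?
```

data has length 5. The slice data[2:88] selects indices [2, 3, 4] (2->13, 3->3, 4->4), giving [13, 3, 4].

[13, 3, 4]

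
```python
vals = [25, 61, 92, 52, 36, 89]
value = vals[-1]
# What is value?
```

vals has length 6. Negative index -1 maps to positive index 6 + (-1) = 5. vals[5] = 89.

89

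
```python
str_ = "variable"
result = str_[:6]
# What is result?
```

str_ has length 8. The slice str_[:6] selects indices [0, 1, 2, 3, 4, 5] (0->'v', 1->'a', 2->'r', 3->'i', 4->'a', 5->'b'), giving 'variab'.

'variab'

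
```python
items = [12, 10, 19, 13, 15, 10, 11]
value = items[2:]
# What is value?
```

items has length 7. The slice items[2:] selects indices [2, 3, 4, 5, 6] (2->19, 3->13, 4->15, 5->10, 6->11), giving [19, 13, 15, 10, 11].

[19, 13, 15, 10, 11]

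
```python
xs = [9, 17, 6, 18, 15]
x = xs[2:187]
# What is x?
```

xs has length 5. The slice xs[2:187] selects indices [2, 3, 4] (2->6, 3->18, 4->15), giving [6, 18, 15].

[6, 18, 15]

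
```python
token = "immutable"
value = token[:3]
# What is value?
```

token has length 9. The slice token[:3] selects indices [0, 1, 2] (0->'i', 1->'m', 2->'m'), giving 'imm'.

'imm'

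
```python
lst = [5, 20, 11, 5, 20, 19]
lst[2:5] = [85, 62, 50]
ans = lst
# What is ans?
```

lst starts as [5, 20, 11, 5, 20, 19] (length 6). The slice lst[2:5] covers indices [2, 3, 4] with values [11, 5, 20]. Replacing that slice with [85, 62, 50] (same length) produces [5, 20, 85, 62, 50, 19].

[5, 20, 85, 62, 50, 19]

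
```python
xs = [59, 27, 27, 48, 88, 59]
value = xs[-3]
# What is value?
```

xs has length 6. Negative index -3 maps to positive index 6 + (-3) = 3. xs[3] = 48.

48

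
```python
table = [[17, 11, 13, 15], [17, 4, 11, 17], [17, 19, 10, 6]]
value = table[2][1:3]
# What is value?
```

table[2] = [17, 19, 10, 6]. table[2] has length 4. The slice table[2][1:3] selects indices [1, 2] (1->19, 2->10), giving [19, 10].

[19, 10]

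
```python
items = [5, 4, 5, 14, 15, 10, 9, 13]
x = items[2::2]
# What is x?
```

items has length 8. The slice items[2::2] selects indices [2, 4, 6] (2->5, 4->15, 6->9), giving [5, 15, 9].

[5, 15, 9]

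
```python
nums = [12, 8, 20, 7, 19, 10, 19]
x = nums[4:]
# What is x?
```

nums has length 7. The slice nums[4:] selects indices [4, 5, 6] (4->19, 5->10, 6->19), giving [19, 10, 19].

[19, 10, 19]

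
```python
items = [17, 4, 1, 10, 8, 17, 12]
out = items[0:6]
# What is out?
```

items has length 7. The slice items[0:6] selects indices [0, 1, 2, 3, 4, 5] (0->17, 1->4, 2->1, 3->10, 4->8, 5->17), giving [17, 4, 1, 10, 8, 17].

[17, 4, 1, 10, 8, 17]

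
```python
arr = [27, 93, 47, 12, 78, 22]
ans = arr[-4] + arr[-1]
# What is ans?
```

arr has length 6. Negative index -4 maps to positive index 6 + (-4) = 2. arr[2] = 47.
arr has length 6. Negative index -1 maps to positive index 6 + (-1) = 5. arr[5] = 22.
Sum: 47 + 22 = 69.

69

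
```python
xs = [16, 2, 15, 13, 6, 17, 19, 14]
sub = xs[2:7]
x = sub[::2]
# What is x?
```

xs has length 8. The slice xs[2:7] selects indices [2, 3, 4, 5, 6] (2->15, 3->13, 4->6, 5->17, 6->19), giving [15, 13, 6, 17, 19]. So sub = [15, 13, 6, 17, 19]. sub has length 5. The slice sub[::2] selects indices [0, 2, 4] (0->15, 2->6, 4->19), giving [15, 6, 19].

[15, 6, 19]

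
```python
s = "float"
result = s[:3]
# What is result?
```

s has length 5. The slice s[:3] selects indices [0, 1, 2] (0->'f', 1->'l', 2->'o'), giving 'flo'.

'flo'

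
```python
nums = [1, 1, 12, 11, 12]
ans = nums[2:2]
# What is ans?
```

nums has length 5. The slice nums[2:2] resolves to an empty index range, so the result is [].

[]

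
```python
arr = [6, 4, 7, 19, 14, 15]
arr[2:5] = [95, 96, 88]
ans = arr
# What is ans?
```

arr starts as [6, 4, 7, 19, 14, 15] (length 6). The slice arr[2:5] covers indices [2, 3, 4] with values [7, 19, 14]. Replacing that slice with [95, 96, 88] (same length) produces [6, 4, 95, 96, 88, 15].

[6, 4, 95, 96, 88, 15]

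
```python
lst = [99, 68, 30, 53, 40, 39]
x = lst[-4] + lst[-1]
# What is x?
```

lst has length 6. Negative index -4 maps to positive index 6 + (-4) = 2. lst[2] = 30.
lst has length 6. Negative index -1 maps to positive index 6 + (-1) = 5. lst[5] = 39.
Sum: 30 + 39 = 69.

69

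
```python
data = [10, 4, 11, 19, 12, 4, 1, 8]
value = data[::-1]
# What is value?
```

data has length 8. The slice data[::-1] selects indices [7, 6, 5, 4, 3, 2, 1, 0] (7->8, 6->1, 5->4, 4->12, 3->19, 2->11, 1->4, 0->10), giving [8, 1, 4, 12, 19, 11, 4, 10].

[8, 1, 4, 12, 19, 11, 4, 10]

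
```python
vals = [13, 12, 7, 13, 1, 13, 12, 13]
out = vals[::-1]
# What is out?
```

vals has length 8. The slice vals[::-1] selects indices [7, 6, 5, 4, 3, 2, 1, 0] (7->13, 6->12, 5->13, 4->1, 3->13, 2->7, 1->12, 0->13), giving [13, 12, 13, 1, 13, 7, 12, 13].

[13, 12, 13, 1, 13, 7, 12, 13]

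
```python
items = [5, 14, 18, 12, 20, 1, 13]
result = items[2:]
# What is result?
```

items has length 7. The slice items[2:] selects indices [2, 3, 4, 5, 6] (2->18, 3->12, 4->20, 5->1, 6->13), giving [18, 12, 20, 1, 13].

[18, 12, 20, 1, 13]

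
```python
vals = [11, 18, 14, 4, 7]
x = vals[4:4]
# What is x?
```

vals has length 5. The slice vals[4:4] resolves to an empty index range, so the result is [].

[]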